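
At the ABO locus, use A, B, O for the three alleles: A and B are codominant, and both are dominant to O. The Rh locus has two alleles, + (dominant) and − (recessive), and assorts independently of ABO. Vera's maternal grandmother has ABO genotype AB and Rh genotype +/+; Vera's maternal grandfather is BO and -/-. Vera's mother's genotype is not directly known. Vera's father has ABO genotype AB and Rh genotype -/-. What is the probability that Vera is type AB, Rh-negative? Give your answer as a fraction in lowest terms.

Vera's mother's ABO genotype from AB × BO: 1/4 AB, 1/4 AO, 1/4 BB, 1/4 BO.
Crossing each possibility with the father AB and summing P(type AB): 1/4·1/2 + 1/4·1/4 + 1/4·1/2 + 1/4·1/4 = 3/8.
Similarly for Rh via the mother's Rh distribution: P(Rh-) = 1/2.
Independent loci: 3/8 × 1/2 = 3/16.

3/16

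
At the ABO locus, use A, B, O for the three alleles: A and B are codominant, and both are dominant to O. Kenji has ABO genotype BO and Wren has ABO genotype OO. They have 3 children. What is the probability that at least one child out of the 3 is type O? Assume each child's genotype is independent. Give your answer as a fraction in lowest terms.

7/8

ABO cross BO × OO → 1/2 O, 1/2 B.
So P(type O) = 1/2 per child.
P(none) = (1/2)^3 = 1/8; P(at least one) = 1 − 1/8 = 7/8.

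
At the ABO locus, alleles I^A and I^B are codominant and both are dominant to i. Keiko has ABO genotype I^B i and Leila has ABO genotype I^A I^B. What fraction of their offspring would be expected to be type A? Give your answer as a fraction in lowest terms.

1/4

ABO cross I^B i × I^A I^B → offspring phenotypes: 1/4 A, 1/2 B, 1/4 AB.
So P(type A) = 1/4.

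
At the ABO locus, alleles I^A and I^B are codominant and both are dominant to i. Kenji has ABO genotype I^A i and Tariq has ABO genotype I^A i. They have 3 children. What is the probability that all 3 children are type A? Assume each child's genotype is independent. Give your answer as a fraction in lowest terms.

ABO cross I^A i × I^A i → 1/4 O, 3/4 A.
So P(type A) = 3/4 per child.
All 3 independent: (3/4)^3 = 27/64.

27/64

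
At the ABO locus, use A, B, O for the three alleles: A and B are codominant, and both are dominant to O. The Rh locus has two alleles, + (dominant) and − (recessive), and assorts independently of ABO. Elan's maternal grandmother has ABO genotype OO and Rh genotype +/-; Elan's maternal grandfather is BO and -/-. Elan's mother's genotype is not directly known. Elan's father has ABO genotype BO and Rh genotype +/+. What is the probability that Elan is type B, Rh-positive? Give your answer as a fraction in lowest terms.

Elan's mother's ABO genotype from OO × BO: 1/2 BO, 1/2 OO.
Crossing each possibility with the father BO and summing P(type B): 1/2·3/4 + 1/2·1/2 = 5/8.
Similarly for Rh via the mother's Rh distribution: P(Rh+) = 1.
Independent loci: 5/8 × 1 = 5/8.

5/8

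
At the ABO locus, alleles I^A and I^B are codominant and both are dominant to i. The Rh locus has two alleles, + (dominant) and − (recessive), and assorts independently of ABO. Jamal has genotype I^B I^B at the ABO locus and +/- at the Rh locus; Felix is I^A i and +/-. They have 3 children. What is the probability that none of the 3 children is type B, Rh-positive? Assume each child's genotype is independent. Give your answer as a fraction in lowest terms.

ABO cross I^B I^B × I^A i → 1/2 B, 1/2 AB.
Rh cross +/- × +/- → 3/4 Rh+, 1/4 Rh-; so P(type B, Rh-positive) = 1/2 × 3/4 = 3/8 per child.
P(not type B, Rh-positive) = 5/8 for one child; (5/8)^3 = 125/512.

125/512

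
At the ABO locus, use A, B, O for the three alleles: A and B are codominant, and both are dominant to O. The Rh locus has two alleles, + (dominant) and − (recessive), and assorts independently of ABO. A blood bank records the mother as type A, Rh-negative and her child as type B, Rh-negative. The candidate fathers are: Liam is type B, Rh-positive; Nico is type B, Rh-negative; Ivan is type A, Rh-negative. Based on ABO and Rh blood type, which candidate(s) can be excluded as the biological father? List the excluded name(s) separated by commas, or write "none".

Ivan

A candidate is excluded only if no genotype consistent with his phenotype could produce a type B, Rh-negative child with a type A, Rh-negative mother.
Ivan (type A, Rh-): no genotype consistent with that phenotype can produce a type-B Rh- child with a type-A mother.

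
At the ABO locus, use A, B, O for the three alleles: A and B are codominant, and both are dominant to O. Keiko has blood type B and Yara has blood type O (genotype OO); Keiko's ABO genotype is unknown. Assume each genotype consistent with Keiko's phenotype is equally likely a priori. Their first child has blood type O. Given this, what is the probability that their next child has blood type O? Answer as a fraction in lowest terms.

Possible genotypes: Keiko ∈ {BB, BO}; Yara ∈ {OO}.
Weight each parental genotype pair by prior × P(type-O child):
  BO × OO: posterior weight 1; P(next child type O) = 1/2.
Weighted sum = 1/2.

1/2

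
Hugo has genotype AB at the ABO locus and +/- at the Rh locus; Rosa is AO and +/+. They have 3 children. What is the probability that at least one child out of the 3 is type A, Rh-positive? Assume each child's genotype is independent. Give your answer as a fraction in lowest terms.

ABO cross AB × AO → 1/2 A, 1/4 B, 1/4 AB.
Rh cross +/- × +/+ → 1 Rh+; so P(type A, Rh-positive) = 1/2 × 1 = 1/2 per child.
P(none) = (1/2)^3 = 1/8; P(at least one) = 1 − 1/8 = 7/8.

7/8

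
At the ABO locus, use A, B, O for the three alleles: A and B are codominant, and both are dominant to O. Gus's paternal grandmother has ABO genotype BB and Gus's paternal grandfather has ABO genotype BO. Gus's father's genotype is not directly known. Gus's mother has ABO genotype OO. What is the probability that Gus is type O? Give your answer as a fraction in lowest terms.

1/4

Gus's father's ABO genotype from BB × BO: 1/2 BB, 1/2 BO.
Crossing each possibility with the mother OO and summing P(type O): 1/2·0 + 1/2·1/2 = 1/4.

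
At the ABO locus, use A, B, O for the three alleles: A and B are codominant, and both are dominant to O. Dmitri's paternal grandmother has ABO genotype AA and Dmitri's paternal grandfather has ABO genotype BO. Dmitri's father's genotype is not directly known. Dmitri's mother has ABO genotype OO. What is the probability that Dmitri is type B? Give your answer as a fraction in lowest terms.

1/4

Dmitri's father's ABO genotype from AA × BO: 1/2 AB, 1/2 AO.
Crossing each possibility with the mother OO and summing P(type B): 1/2·1/2 + 1/2·0 = 1/4.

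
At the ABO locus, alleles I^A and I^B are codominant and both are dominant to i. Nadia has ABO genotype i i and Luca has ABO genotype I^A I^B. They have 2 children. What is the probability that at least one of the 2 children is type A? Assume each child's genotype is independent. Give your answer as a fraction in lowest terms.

ABO cross i i × I^A I^B → 1/2 A, 1/2 B.
So P(type A) = 1/2 per child.
P(none) = (1/2)^2 = 1/4; P(at least one) = 1 − 1/4 = 3/4.

3/4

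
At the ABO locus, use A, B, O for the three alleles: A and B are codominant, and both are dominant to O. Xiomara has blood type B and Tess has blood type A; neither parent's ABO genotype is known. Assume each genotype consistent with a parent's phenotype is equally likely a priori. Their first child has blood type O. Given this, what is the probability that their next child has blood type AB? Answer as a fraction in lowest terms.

1/4

Possible genotypes: Xiomara ∈ {BB, BO}; Tess ∈ {AA, AO}.
Weight each parental genotype pair by prior × P(type-O child):
  BO × AO: posterior weight 1; P(next child type AB) = 1/4.
Weighted sum = 1/4.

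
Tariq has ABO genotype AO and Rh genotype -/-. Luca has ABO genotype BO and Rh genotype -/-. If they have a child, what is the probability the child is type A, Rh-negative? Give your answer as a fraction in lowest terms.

1/4

ABO cross AO × BO → offspring phenotypes: 1/4 O, 1/4 A, 1/4 B, 1/4 AB.
Rh cross -/- × -/- → 1 Rh-.
Independent loci: P(type A, Rh-negative) = 1/4 × 1 = 1/4.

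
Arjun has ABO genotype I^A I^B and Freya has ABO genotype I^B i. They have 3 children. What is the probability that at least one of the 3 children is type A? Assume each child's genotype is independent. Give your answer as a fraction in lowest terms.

37/64

ABO cross I^A I^B × I^B i → 1/4 A, 1/2 B, 1/4 AB.
So P(type A) = 1/4 per child.
P(none) = (3/4)^3 = 27/64; P(at least one) = 1 − 27/64 = 37/64.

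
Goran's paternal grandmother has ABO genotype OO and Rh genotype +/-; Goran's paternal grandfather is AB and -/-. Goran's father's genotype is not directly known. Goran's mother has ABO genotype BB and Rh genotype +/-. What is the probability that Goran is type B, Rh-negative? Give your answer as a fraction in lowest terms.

9/32

Goran's father's ABO genotype from OO × AB: 1/2 AO, 1/2 BO.
Crossing each possibility with the mother BB and summing P(type B): 1/2·1/2 + 1/2·1 = 3/4.
Similarly for Rh via the father's Rh distribution: P(Rh-) = 3/8.
Independent loci: 3/4 × 3/8 = 9/32.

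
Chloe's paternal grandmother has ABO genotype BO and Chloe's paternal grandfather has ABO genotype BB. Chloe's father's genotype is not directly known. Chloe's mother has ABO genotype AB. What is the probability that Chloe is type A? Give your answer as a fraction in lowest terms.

Chloe's father's ABO genotype from BO × BB: 1/2 BB, 1/2 BO.
Crossing each possibility with the mother AB and summing P(type A): 1/2·0 + 1/2·1/4 = 1/8.

1/8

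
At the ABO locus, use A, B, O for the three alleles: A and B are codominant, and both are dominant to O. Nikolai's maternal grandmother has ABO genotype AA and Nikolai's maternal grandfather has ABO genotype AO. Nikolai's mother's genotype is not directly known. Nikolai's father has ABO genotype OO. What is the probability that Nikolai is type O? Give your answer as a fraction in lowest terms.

1/4

Nikolai's mother's ABO genotype from AA × AO: 1/2 AA, 1/2 AO.
Crossing each possibility with the father OO and summing P(type O): 1/2·0 + 1/2·1/2 = 1/4.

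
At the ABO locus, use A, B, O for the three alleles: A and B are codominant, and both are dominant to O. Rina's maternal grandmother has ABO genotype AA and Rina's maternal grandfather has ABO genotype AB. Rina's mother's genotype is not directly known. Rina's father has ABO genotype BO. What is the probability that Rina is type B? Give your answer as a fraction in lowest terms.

Rina's mother's ABO genotype from AA × AB: 1/2 AA, 1/2 AB.
Crossing each possibility with the father BO and summing P(type B): 1/2·0 + 1/2·1/2 = 1/4.

1/4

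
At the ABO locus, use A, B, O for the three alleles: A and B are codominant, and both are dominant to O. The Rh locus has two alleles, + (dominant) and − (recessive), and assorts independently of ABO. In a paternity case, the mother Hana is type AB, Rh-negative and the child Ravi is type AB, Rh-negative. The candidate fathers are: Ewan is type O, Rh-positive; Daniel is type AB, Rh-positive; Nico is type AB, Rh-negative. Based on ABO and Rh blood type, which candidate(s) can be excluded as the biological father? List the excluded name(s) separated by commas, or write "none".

Ewan

A candidate is excluded only if no genotype consistent with his phenotype could produce a type AB, Rh-negative child with a type AB, Rh-negative mother.
Ewan (type O, Rh+): no genotype consistent with that phenotype can produce a type-AB Rh- child with a type-AB mother.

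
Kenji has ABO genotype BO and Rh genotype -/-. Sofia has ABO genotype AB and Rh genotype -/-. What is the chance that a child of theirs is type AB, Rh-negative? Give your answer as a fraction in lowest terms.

ABO cross BO × AB → offspring phenotypes: 1/4 A, 1/2 B, 1/4 AB.
Rh cross -/- × -/- → 1 Rh-.
Independent loci: P(type AB, Rh-negative) = 1/4 × 1 = 1/4.

1/4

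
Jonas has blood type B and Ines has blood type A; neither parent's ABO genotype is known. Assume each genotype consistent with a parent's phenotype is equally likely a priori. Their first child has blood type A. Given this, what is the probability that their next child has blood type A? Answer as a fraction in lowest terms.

Possible genotypes: Jonas ∈ {BB, BO}; Ines ∈ {AA, AO}.
Weight each parental genotype pair by prior × P(type-A child):
  BO × AA: posterior weight 2/3; P(next child type A) = 1/2.
  BO × AO: posterior weight 1/3; P(next child type A) = 1/4.
Weighted sum = 5/12.

5/12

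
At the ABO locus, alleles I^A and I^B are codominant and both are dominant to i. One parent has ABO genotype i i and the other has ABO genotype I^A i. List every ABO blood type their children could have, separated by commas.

Gametes from i i × I^A i give offspring ABO genotypes I^A i, i i, i.e. phenotypes O, A.

O, A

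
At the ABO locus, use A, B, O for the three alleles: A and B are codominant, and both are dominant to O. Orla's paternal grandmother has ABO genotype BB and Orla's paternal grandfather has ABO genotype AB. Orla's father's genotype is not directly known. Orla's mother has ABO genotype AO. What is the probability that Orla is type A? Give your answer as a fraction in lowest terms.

1/4

Orla's father's ABO genotype from BB × AB: 1/2 AB, 1/2 BB.
Crossing each possibility with the mother AO and summing P(type A): 1/2·1/2 + 1/2·0 = 1/4.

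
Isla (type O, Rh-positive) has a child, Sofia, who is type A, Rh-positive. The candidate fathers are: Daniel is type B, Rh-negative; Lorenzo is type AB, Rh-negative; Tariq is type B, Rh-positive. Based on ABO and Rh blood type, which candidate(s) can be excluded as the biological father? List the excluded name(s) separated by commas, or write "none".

A candidate is excluded only if no genotype consistent with his phenotype could produce a type A, Rh-positive child with a type O, Rh-positive mother.
Daniel (type B, Rh-): no genotype consistent with that phenotype can produce a type-A Rh+ child with a type-O mother.
Tariq (type B, Rh+): no genotype consistent with that phenotype can produce a type-A Rh+ child with a type-O mother.

Daniel, Tariq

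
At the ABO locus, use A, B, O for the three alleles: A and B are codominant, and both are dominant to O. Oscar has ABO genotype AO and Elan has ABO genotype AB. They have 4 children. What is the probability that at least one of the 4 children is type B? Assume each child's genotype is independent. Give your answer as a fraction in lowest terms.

175/256

ABO cross AO × AB → 1/2 A, 1/4 B, 1/4 AB.
So P(type B) = 1/4 per child.
P(none) = (3/4)^4 = 81/256; P(at least one) = 1 − 81/256 = 175/256.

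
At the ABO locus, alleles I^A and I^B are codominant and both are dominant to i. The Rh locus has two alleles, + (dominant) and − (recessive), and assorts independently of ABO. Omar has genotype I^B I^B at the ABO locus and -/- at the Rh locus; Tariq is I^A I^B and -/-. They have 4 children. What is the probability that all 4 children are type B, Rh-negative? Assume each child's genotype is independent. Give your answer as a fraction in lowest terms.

1/16

ABO cross I^B I^B × I^A I^B → 1/2 B, 1/2 AB.
Rh cross -/- × -/- → 1 Rh-; so P(type B, Rh-negative) = 1/2 × 1 = 1/2 per child.
All 4 independent: (1/2)^4 = 1/16.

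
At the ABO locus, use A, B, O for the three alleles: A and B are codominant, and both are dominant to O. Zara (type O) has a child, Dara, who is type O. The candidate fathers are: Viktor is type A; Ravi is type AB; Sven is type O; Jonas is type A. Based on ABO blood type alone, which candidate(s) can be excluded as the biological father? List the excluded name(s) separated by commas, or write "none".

Ravi

A candidate is excluded only if no genotype consistent with his phenotype could produce a type O child with a type O mother.
Ravi (type AB): no genotype consistent with that phenotype can produce a type-O child with a type-O mother.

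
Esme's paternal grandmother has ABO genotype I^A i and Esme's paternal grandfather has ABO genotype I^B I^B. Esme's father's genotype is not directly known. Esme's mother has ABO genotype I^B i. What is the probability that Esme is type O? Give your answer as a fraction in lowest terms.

Esme's father's ABO genotype from I^A i × I^B I^B: 1/2 I^A I^B, 1/2 I^B i.
Crossing each possibility with the mother I^B i and summing P(type O): 1/2·0 + 1/2·1/4 = 1/8.

1/8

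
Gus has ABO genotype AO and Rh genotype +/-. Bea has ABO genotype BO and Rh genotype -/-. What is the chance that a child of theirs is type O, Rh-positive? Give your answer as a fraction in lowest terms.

1/8

ABO cross AO × BO → offspring phenotypes: 1/4 O, 1/4 A, 1/4 B, 1/4 AB.
Rh cross +/- × -/- → 1/2 Rh+, 1/2 Rh-.
Independent loci: P(type O, Rh-positive) = 1/4 × 1/2 = 1/8.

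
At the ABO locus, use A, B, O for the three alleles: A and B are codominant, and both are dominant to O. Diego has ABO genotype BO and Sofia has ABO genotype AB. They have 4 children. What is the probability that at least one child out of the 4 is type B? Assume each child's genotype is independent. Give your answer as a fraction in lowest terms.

15/16

ABO cross BO × AB → 1/4 A, 1/2 B, 1/4 AB.
So P(type B) = 1/2 per child.
P(none) = (1/2)^4 = 1/16; P(at least one) = 1 − 1/16 = 15/16.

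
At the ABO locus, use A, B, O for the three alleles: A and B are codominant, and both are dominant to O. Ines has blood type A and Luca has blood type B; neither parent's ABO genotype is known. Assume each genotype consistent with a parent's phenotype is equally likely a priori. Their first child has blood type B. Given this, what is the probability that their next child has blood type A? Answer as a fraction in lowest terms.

1/12

Possible genotypes: Ines ∈ {AA, AO}; Luca ∈ {BB, BO}.
Weight each parental genotype pair by prior × P(type-B child):
  AO × BB: posterior weight 2/3; P(next child type A) = 0.
  AO × BO: posterior weight 1/3; P(next child type A) = 1/4.
Weighted sum = 1/12.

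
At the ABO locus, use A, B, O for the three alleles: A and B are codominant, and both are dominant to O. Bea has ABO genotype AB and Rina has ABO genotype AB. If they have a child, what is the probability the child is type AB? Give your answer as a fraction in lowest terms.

ABO cross AB × AB → offspring phenotypes: 1/4 A, 1/4 B, 1/2 AB.
So P(type AB) = 1/2.

1/2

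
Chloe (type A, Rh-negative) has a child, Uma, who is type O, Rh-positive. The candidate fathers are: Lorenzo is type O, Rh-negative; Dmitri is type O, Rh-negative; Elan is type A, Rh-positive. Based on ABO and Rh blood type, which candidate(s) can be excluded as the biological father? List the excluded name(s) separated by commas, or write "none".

Lorenzo, Dmitri

A candidate is excluded only if no genotype consistent with his phenotype could produce a type O, Rh-positive child with a type A, Rh-negative mother.
Lorenzo (type O, Rh-): no genotype consistent with that phenotype can produce a type-O Rh+ child with a type-A mother.
Dmitri (type O, Rh-): no genotype consistent with that phenotype can produce a type-O Rh+ child with a type-A mother.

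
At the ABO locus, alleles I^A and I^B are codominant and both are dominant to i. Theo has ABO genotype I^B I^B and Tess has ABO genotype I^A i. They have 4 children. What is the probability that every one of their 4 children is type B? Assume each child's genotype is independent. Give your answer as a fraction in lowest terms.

ABO cross I^B I^B × I^A i → 1/2 B, 1/2 AB.
So P(type B) = 1/2 per child.
All 4 independent: (1/2)^4 = 1/16.

1/16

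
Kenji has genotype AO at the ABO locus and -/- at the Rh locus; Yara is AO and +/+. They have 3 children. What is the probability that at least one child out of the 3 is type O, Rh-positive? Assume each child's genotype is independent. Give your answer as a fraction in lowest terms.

37/64

ABO cross AO × AO → 1/4 O, 3/4 A.
Rh cross -/- × +/+ → 1 Rh+; so P(type O, Rh-positive) = 1/4 × 1 = 1/4 per child.
P(none) = (3/4)^3 = 27/64; P(at least one) = 1 − 27/64 = 37/64.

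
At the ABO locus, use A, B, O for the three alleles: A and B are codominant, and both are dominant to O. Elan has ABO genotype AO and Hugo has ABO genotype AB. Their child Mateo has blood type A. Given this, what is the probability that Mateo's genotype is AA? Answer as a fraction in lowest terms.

Cross AO × AB → 1/4 AA, 1/4 AB, 1/4 AO, 1/4 BO.
Type-A genotypes among offspring: AA (1/4), AO (1/4); total 1/2.
P(AA | type A) = (1/4) / (1/2) = 1/2.

1/2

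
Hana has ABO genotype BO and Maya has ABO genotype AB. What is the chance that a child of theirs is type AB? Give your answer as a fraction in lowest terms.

ABO cross BO × AB → offspring phenotypes: 1/4 A, 1/2 B, 1/4 AB.
So P(type AB) = 1/4.

1/4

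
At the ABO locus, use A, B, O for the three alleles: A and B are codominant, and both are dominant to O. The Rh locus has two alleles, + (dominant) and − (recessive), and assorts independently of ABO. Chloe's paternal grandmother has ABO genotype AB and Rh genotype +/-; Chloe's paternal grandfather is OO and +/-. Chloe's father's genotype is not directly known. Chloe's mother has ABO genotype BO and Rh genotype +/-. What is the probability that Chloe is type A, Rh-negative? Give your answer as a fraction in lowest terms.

1/32

Chloe's father's ABO genotype from AB × OO: 1/2 AO, 1/2 BO.
Crossing each possibility with the mother BO and summing P(type A): 1/2·1/4 + 1/2·0 = 1/8.
Similarly for Rh via the father's Rh distribution: P(Rh-) = 1/4.
Independent loci: 1/8 × 1/4 = 1/32.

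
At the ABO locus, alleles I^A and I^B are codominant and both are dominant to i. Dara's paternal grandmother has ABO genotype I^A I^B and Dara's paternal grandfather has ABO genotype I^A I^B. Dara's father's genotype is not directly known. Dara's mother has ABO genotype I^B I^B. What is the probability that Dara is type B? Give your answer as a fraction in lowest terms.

Dara's father's ABO genotype from I^A I^B × I^A I^B: 1/4 I^A I^A, 1/2 I^A I^B, 1/4 I^B I^B.
Crossing each possibility with the mother I^B I^B and summing P(type B): 1/4·0 + 1/2·1/2 + 1/4·1 = 1/2.

1/2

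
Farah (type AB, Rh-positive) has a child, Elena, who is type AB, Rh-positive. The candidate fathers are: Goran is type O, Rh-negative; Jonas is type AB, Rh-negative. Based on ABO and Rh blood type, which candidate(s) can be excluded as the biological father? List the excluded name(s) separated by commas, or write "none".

Goran

A candidate is excluded only if no genotype consistent with his phenotype could produce a type AB, Rh-positive child with a type AB, Rh-positive mother.
Goran (type O, Rh-): no genotype consistent with that phenotype can produce a type-AB Rh+ child with a type-AB mother.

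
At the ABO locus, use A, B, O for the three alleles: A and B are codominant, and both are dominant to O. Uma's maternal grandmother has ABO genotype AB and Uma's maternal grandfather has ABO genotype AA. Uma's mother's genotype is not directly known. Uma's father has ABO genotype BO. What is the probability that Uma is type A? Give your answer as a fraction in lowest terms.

Uma's mother's ABO genotype from AB × AA: 1/2 AA, 1/2 AB.
Crossing each possibility with the father BO and summing P(type A): 1/2·1/2 + 1/2·1/4 = 3/8.

3/8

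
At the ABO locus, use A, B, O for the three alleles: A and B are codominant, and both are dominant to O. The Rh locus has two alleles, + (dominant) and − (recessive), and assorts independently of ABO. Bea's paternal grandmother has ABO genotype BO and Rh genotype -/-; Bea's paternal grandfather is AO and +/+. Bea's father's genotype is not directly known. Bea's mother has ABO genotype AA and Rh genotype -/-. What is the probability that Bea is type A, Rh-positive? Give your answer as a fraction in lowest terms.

3/8

Bea's father's ABO genotype from BO × AO: 1/4 AB, 1/4 AO, 1/4 BO, 1/4 OO.
Crossing each possibility with the mother AA and summing P(type A): 1/4·1/2 + 1/4·1 + 1/4·1/2 + 1/4·1 = 3/4.
Similarly for Rh via the father's Rh distribution: P(Rh+) = 1/2.
Independent loci: 3/4 × 1/2 = 3/8.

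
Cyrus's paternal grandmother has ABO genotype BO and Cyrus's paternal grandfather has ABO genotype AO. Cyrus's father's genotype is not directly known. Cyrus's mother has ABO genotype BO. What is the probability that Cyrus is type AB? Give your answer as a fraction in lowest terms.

1/8

Cyrus's father's ABO genotype from BO × AO: 1/4 AB, 1/4 AO, 1/4 BO, 1/4 OO.
Crossing each possibility with the mother BO and summing P(type AB): 1/4·1/4 + 1/4·1/4 + 1/4·0 + 1/4·0 = 1/8.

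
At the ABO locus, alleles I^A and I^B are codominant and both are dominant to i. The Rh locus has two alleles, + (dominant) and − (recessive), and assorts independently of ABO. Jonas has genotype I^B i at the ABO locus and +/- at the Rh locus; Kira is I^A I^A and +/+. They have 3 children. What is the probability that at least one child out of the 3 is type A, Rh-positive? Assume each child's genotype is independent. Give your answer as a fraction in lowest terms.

7/8

ABO cross I^B i × I^A I^A → 1/2 A, 1/2 AB.
Rh cross +/- × +/+ → 1 Rh+; so P(type A, Rh-positive) = 1/2 × 1 = 1/2 per child.
P(none) = (1/2)^3 = 1/8; P(at least one) = 1 − 1/8 = 7/8.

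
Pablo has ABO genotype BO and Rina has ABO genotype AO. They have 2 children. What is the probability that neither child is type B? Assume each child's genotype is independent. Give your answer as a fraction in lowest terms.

ABO cross BO × AO → 1/4 O, 1/4 A, 1/4 B, 1/4 AB.
So P(type B) = 1/4 per child.
P(not type B) = 3/4 for one child; (3/4)^2 = 9/16.

9/16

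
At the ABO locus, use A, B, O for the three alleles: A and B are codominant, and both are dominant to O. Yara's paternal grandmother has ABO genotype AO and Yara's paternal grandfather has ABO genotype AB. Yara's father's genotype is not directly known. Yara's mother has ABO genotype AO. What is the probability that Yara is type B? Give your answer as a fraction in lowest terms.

Yara's father's ABO genotype from AO × AB: 1/4 AA, 1/4 AB, 1/4 AO, 1/4 BO.
Crossing each possibility with the mother AO and summing P(type B): 1/4·0 + 1/4·1/4 + 1/4·0 + 1/4·1/4 = 1/8.

1/8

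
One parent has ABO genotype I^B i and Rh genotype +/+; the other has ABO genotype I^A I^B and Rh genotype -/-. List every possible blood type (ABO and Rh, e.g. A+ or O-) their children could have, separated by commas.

A+, B+, AB+

Gametes from I^B i × I^A I^B give offspring ABO genotypes I^A I^B, I^A i, I^B I^B, I^B i, i.e. phenotypes A, B, AB.
Rh cross +/+ × -/- → phenotypes Rh+.
Combining independently: A+, B+, AB+.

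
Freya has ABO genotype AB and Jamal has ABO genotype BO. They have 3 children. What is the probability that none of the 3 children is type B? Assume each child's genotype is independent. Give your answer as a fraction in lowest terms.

1/8

ABO cross AB × BO → 1/4 A, 1/2 B, 1/4 AB.
So P(type B) = 1/2 per child.
P(not type B) = 1/2 for one child; (1/2)^3 = 1/8.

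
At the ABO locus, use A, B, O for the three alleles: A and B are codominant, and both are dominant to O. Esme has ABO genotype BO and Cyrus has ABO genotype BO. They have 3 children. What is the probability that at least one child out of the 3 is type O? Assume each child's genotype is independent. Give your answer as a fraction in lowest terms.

37/64

ABO cross BO × BO → 1/4 O, 3/4 B.
So P(type O) = 1/4 per child.
P(none) = (3/4)^3 = 27/64; P(at least one) = 1 − 27/64 = 37/64.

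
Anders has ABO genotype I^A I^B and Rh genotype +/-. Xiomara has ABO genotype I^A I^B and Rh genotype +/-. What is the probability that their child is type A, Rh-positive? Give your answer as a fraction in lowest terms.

3/16

ABO cross I^A I^B × I^A I^B → offspring phenotypes: 1/4 A, 1/4 B, 1/2 AB.
Rh cross +/- × +/- → 3/4 Rh+, 1/4 Rh-.
Independent loci: P(type A, Rh-positive) = 1/4 × 3/4 = 3/16.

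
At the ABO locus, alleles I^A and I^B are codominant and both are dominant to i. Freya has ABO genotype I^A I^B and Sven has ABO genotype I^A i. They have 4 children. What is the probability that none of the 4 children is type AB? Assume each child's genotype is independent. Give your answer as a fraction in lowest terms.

ABO cross I^A I^B × I^A i → 1/2 A, 1/4 B, 1/4 AB.
So P(type AB) = 1/4 per child.
P(not type AB) = 3/4 for one child; (3/4)^4 = 81/256.

81/256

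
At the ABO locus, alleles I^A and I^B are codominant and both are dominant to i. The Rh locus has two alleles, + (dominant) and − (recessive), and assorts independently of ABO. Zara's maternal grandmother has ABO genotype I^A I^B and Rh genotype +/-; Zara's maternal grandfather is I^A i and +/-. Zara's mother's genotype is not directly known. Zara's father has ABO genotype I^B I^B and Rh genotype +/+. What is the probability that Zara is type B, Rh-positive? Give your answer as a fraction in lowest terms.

Zara's mother's ABO genotype from I^A I^B × I^A i: 1/4 I^A I^A, 1/4 I^A I^B, 1/4 I^A i, 1/4 I^B i.
Crossing each possibility with the father I^B I^B and summing P(type B): 1/4·0 + 1/4·1/2 + 1/4·1/2 + 1/4·1 = 1/2.
Similarly for Rh via the mother's Rh distribution: P(Rh+) = 1.
Independent loci: 1/2 × 1 = 1/2.

1/2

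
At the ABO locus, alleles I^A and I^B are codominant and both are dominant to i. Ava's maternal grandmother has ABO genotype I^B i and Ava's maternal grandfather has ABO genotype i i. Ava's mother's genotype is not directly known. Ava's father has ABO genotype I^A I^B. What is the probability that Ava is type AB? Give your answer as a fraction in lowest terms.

1/8

Ava's mother's ABO genotype from I^B i × i i: 1/2 I^B i, 1/2 i i.
Crossing each possibility with the father I^A I^B and summing P(type AB): 1/2·1/4 + 1/2·0 = 1/8.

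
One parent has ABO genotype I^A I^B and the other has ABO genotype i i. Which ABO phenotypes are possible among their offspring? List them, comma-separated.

A, B

Gametes from I^A I^B × i i give offspring ABO genotypes I^A i, I^B i, i.e. phenotypes A, B.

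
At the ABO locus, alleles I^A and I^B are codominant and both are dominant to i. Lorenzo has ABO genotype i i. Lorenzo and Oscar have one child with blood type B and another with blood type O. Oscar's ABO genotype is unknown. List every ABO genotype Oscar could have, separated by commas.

For each candidate genotype of Oscar, check whether crossing it with i i can produce every observed child phenotype.
  I^A I^A → possible child types {A} ✗
  I^A I^B → possible child types {A, B} ✗
  I^A i → possible child types {O, A} ✗
  I^B I^B → possible child types {B} ✗
  I^B i → possible child types {O, B} ✓
  i i → possible child types {O} ✗

I^B i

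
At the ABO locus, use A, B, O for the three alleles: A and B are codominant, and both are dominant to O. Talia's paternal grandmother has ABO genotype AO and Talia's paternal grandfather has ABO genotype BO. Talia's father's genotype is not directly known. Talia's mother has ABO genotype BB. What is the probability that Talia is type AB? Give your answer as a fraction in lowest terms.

Talia's father's ABO genotype from AO × BO: 1/4 AB, 1/4 AO, 1/4 BO, 1/4 OO.
Crossing each possibility with the mother BB and summing P(type AB): 1/4·1/2 + 1/4·1/2 + 1/4·0 + 1/4·0 = 1/4.

1/4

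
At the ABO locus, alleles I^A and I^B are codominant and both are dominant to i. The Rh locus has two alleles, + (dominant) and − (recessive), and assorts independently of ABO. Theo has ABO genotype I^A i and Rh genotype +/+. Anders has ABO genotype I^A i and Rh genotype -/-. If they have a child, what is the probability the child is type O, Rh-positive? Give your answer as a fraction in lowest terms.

1/4

ABO cross I^A i × I^A i → offspring phenotypes: 1/4 O, 3/4 A.
Rh cross +/+ × -/- → 1 Rh+.
Independent loci: P(type O, Rh-positive) = 1/4 × 1 = 1/4.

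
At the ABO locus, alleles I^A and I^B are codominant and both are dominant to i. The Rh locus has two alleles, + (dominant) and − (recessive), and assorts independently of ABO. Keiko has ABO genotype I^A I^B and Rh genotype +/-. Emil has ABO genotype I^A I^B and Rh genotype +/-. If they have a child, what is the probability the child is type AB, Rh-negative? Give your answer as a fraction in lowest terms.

1/8

ABO cross I^A I^B × I^A I^B → offspring phenotypes: 1/4 A, 1/4 B, 1/2 AB.
Rh cross +/- × +/- → 3/4 Rh+, 1/4 Rh-.
Independent loci: P(type AB, Rh-negative) = 1/2 × 1/4 = 1/8.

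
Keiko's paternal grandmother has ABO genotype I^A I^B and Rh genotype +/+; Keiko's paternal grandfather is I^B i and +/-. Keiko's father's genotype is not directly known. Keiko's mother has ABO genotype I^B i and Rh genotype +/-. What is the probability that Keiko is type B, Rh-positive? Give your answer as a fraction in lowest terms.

Keiko's father's ABO genotype from I^A I^B × I^B i: 1/4 I^A I^B, 1/4 I^A i, 1/4 I^B I^B, 1/4 I^B i.
Crossing each possibility with the mother I^B i and summing P(type B): 1/4·1/2 + 1/4·1/4 + 1/4·1 + 1/4·3/4 = 5/8.
Similarly for Rh via the father's Rh distribution: P(Rh+) = 7/8.
Independent loci: 5/8 × 7/8 = 35/64.

35/64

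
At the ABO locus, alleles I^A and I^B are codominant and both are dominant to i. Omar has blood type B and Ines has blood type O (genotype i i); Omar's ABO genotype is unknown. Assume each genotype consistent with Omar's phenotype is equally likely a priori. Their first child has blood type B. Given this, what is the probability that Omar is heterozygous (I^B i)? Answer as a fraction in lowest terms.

Possible genotypes: Omar ∈ {I^B I^B, I^B i}; Ines ∈ {i i}.
Weight each parental genotype pair by prior × P(type-B child):
  I^B I^B × i i: posterior weight 2/3.
  I^B i × i i: posterior weight 1/3.
Sum the posterior weight over pairs where Omar is I^B i: 1/3.

1/3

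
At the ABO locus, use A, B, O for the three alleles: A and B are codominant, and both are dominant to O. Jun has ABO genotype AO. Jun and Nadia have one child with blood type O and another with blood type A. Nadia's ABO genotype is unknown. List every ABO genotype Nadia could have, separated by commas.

AO, BO, OO

For each candidate genotype of Nadia, check whether crossing it with AO can produce every observed child phenotype.
  AA → possible child types {A} ✗
  AB → possible child types {A, B, AB} ✗
  AO → possible child types {O, A} ✓
  BB → possible child types {B, AB} ✗
  BO → possible child types {O, A, B, AB} ✓
  OO → possible child types {O, A} ✓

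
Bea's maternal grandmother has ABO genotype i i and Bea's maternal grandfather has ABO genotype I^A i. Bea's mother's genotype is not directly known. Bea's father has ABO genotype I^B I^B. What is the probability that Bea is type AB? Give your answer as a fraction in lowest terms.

Bea's mother's ABO genotype from i i × I^A i: 1/2 I^A i, 1/2 i i.
Crossing each possibility with the father I^B I^B and summing P(type AB): 1/2·1/2 + 1/2·0 = 1/4.

1/4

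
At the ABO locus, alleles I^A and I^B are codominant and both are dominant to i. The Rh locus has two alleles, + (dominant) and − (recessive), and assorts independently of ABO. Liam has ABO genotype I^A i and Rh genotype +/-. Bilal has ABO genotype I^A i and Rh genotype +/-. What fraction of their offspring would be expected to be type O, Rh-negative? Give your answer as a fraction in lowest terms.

ABO cross I^A i × I^A i → offspring phenotypes: 1/4 O, 3/4 A.
Rh cross +/- × +/- → 3/4 Rh+, 1/4 Rh-.
Independent loci: P(type O, Rh-negative) = 1/4 × 1/4 = 1/16.

1/16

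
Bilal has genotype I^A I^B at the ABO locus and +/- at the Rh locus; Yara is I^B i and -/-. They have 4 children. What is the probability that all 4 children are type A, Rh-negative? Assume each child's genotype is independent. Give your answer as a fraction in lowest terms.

ABO cross I^A I^B × I^B i → 1/4 A, 1/2 B, 1/4 AB.
Rh cross +/- × -/- → 1/2 Rh+, 1/2 Rh-; so P(type A, Rh-negative) = 1/4 × 1/2 = 1/8 per child.
All 4 independent: (1/8)^4 = 1/4096.

1/4096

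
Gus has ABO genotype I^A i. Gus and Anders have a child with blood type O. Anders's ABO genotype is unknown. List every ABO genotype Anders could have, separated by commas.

I^A i, I^B i, i i

For each candidate genotype of Anders, check whether crossing it with I^A i can produce every observed child phenotype.
  I^A I^A → possible child types {A} ✗
  I^A I^B → possible child types {A, B, AB} ✗
  I^A i → possible child types {O, A} ✓
  I^B I^B → possible child types {B, AB} ✗
  I^B i → possible child types {O, A, B, AB} ✓
  i i → possible child types {O, A} ✓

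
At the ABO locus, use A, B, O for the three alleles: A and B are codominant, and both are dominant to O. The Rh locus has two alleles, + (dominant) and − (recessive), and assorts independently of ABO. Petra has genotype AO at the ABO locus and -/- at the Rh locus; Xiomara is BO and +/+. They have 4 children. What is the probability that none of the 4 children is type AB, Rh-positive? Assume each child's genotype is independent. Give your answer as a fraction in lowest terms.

ABO cross AO × BO → 1/4 O, 1/4 A, 1/4 B, 1/4 AB.
Rh cross -/- × +/+ → 1 Rh+; so P(type AB, Rh-positive) = 1/4 × 1 = 1/4 per child.
P(not type AB, Rh-positive) = 3/4 for one child; (3/4)^4 = 81/256.

81/256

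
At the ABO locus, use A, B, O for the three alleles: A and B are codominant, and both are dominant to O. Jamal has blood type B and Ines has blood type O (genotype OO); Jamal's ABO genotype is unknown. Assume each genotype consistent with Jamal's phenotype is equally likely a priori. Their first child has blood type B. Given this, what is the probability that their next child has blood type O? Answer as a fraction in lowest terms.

1/6

Possible genotypes: Jamal ∈ {BB, BO}; Ines ∈ {OO}.
Weight each parental genotype pair by prior × P(type-B child):
  BB × OO: posterior weight 2/3; P(next child type O) = 0.
  BO × OO: posterior weight 1/3; P(next child type O) = 1/2.
Weighted sum = 1/6.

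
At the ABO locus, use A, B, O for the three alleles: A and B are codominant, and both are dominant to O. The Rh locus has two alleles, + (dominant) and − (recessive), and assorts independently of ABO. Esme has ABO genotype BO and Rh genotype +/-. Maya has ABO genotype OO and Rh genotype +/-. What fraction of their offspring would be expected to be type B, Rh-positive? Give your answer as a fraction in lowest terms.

3/8

ABO cross BO × OO → offspring phenotypes: 1/2 O, 1/2 B.
Rh cross +/- × +/- → 3/4 Rh+, 1/4 Rh-.
Independent loci: P(type B, Rh-positive) = 1/2 × 3/4 = 3/8.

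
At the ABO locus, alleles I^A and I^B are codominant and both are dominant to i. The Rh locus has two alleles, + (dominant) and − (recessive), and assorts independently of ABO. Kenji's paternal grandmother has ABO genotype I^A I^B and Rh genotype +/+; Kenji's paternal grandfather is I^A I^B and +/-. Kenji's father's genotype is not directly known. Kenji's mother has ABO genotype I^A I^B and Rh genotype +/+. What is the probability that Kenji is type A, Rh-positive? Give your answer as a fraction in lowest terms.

1/4

Kenji's father's ABO genotype from I^A I^B × I^A I^B: 1/4 I^A I^A, 1/2 I^A I^B, 1/4 I^B I^B.
Crossing each possibility with the mother I^A I^B and summing P(type A): 1/4·1/2 + 1/2·1/4 + 1/4·0 = 1/4.
Similarly for Rh via the father's Rh distribution: P(Rh+) = 1.
Independent loci: 1/4 × 1 = 1/4.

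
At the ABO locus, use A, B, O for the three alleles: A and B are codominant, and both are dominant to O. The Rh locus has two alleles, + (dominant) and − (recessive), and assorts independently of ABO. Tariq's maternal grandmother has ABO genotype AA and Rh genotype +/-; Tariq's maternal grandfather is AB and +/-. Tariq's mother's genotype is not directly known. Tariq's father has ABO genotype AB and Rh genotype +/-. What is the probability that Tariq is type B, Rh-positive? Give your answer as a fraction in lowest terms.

3/32

Tariq's mother's ABO genotype from AA × AB: 1/2 AA, 1/2 AB.
Crossing each possibility with the father AB and summing P(type B): 1/2·0 + 1/2·1/4 = 1/8.
Similarly for Rh via the mother's Rh distribution: P(Rh+) = 3/4.
Independent loci: 1/8 × 3/4 = 3/32.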